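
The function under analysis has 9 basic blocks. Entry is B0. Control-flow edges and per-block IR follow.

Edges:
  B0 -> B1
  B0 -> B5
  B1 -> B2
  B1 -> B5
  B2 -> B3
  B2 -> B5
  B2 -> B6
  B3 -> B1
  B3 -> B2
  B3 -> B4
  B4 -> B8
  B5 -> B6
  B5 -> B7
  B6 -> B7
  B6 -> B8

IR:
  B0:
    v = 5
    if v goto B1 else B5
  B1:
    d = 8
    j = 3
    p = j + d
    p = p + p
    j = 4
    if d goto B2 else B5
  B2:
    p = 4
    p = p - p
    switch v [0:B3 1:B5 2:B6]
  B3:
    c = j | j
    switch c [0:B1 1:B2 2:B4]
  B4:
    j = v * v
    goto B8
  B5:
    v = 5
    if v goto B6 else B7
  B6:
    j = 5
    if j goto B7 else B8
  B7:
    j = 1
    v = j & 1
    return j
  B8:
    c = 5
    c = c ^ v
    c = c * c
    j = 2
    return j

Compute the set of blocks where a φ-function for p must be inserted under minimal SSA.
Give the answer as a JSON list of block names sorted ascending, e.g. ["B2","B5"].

idom tree: B1←B0 B2←B1 B3←B2 B4←B3 B5←B0 B6←B0 B7←B0 B8←B0
Dom at joins:
  B1: preds {B0,B3}: {B0} ∩ {B0,B1,B2,B3} = {B0}; idom=B0
  B2: preds {B1,B3}: {B0,B1} ∩ {B0,B1,B2,B3} = {B0,B1}; idom=B1
  B5: preds {B0,B1,B2}: {B0} ∩ {B0,B1} ∩ {B0,B1,B2} = {B0}; idom=B0
  B6: preds {B2,B5}: {B0,B1,B2} ∩ {B0,B5} = {B0}; idom=B0
  B7: preds {B5,B6}: {B0,B5} ∩ {B0,B6} = {B0}; idom=B0
  B8: preds {B4,B6}: {B0,B1,B2,B3,B4} ∩ {B0,B6} = {B0}; idom=B0

Frontier:
  B1←B0: walk · to B0
  B1←B3: walk B3→B2→B1 to B0
  B2←B1: walk · to B1
  B2←B3: walk B3→B2 to B1
  B5←B0: walk · to B0
  B5←B1: walk B1 to B0
  B5←B2: walk B2→B1 to B0
  B6←B2: walk B2→B1 to B0
  B6←B5: walk B5 to B0
  B7←B5: walk B5 to B0
  B7←B6: walk B6 to B0
  B8←B4: walk B4→B3→B2→B1 to B0
  B8←B6: walk B6 to B0
  B0: DF=∅
  B1: DF={B1,B5,B6,B8}
  B2: DF={B1,B2,B5,B6,B8}
  B3: DF={B1,B2,B8}
  B4: DF={B8}
  B5: DF={B6,B7}
  B6: DF={B7,B8}
  B7: DF=∅
  B8: DF=∅

φ for p: defs {B1,B2}
  DF⁺ = {B1,B2,B5,B6,B7,B8}

Answer: ["B1", "B2", "B5", "B6", "B7", "B8"]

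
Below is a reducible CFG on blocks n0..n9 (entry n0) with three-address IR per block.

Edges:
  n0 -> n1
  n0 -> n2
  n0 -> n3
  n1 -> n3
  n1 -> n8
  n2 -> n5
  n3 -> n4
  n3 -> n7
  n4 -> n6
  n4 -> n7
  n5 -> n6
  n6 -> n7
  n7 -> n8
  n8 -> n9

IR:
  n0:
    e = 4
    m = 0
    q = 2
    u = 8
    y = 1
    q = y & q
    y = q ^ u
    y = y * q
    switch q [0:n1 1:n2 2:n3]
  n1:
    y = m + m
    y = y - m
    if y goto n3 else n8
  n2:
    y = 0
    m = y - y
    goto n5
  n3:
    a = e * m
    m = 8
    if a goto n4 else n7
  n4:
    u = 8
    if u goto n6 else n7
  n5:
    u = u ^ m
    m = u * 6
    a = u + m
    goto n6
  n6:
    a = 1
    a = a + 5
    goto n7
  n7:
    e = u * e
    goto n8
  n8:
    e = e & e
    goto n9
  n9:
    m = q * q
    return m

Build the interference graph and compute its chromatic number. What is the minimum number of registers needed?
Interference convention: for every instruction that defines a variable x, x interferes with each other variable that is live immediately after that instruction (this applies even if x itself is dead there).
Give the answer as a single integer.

Answer: 5

Working:
def/use:
  n0: def={e,m,q,u,y} ue=∅
  n1: def={y} ue={m}
  n2: def={m,y} ue=∅
  n3: def={a,m} ue={e,m}
  n4: def={u} ue=∅
  n5: def={a,m,u} ue={m,u}
  n6: def={a} ue=∅
  n7: def={e} ue={e,u}
  n8: def={e} ue={e}
  n9: def={m} ue={q}

Live sets:
  live n0: ∅→{e,m,q,u}
  live n1: {e,m,q,u}→{e,m,q,u}
  live n2: {e,q,u}→{e,m,q,u}
  live n3: {e,m,q,u}→{e,q,u}
  live n4: {e,q}→{e,q,u}
  live n5: {e,m,q,u}→{e,q,u}
  live n6: {e,q,u}→{e,q,u}
  live n7: {e,q,u}→{e,q}
  live n8: {e,q}→{q}
  live n9: {q}→∅

Interfere edges:
  a: {e,m,q,u}
  e: {a,m,q,u,y}
  m: {a,e,q,u,y}
  q: {a,e,m,u,y}
  u: {a,e,m,q,y}
  y: {e,m,q,u}

Chromatic number:
  {a,e,m,q,u} pairwise interfere (5-clique) ⇒ χ ≥ 5
  5-colouring: c0={e}  c1={m}  c2={q}  c3={u}  c4={a,y}
  χ = 5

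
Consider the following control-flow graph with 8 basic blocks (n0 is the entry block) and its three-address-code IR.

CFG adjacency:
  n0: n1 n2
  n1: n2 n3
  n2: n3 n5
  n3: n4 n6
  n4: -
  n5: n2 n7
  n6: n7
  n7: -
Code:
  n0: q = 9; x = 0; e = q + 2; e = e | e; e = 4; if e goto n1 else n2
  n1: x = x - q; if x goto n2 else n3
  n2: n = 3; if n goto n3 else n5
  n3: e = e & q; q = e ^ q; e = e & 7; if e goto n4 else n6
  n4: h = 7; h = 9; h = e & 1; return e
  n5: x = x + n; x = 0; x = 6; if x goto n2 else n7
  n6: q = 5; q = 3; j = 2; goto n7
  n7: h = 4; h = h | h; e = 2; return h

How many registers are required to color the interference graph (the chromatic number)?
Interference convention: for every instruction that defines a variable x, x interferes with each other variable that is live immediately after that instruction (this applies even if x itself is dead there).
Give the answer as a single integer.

Answer: 4

Analysis:
def/use:
  n0: def={e,q,x} ue=∅
  n1: def={x} ue={q,x}
  n2: def={n} ue=∅
  n3: def={e,q} ue={e,q}
  n4: def={h} ue={e}
  n5: def={x} ue={n,x}
  n6: def={j,q} ue=∅
  n7: def={e,h} ue=∅

Live sets:
  n0 li=∅ lo={e,q,x}
  n1 li={e,q,x} lo={e,q,x}
  n2 li={e,q,x} lo={e,n,q,x}
  n3 li={e,q} lo={e}
  n4 li={e} lo=∅
  n5 li={e,n,q,x} lo={e,q,x}
  n6 li=∅ lo=∅
  n7 li=∅ lo=∅

Interference:
  e: {h,n,q,x}
  h: {e}
  j: ∅
  n: {e,q,x}
  q: {e,n,x}
  x: {e,n,q}

Colouring:
  clique {e,n,q,x} ⇒ need ≥ 4
  assign e→c0 h→c1 j→c0 n→c1 q→c2 x→c3 — no edge inside a register ⇒ χ ≤ 4
  χ = 4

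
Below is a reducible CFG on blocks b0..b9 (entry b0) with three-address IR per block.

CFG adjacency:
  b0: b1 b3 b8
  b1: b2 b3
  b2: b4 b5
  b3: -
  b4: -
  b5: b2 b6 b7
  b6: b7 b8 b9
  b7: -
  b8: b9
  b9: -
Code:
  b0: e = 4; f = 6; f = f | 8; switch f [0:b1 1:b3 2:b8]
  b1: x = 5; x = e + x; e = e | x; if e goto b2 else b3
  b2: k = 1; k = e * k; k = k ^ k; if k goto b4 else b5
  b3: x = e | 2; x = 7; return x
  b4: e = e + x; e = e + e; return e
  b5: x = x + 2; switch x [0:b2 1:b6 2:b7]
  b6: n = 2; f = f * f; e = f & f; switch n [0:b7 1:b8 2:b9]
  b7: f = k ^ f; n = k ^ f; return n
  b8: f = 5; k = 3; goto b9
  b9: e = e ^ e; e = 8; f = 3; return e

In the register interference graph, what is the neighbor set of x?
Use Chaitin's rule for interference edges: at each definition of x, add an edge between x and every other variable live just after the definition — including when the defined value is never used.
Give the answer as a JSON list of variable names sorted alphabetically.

Answer: ["e", "f", "k"]

Working:
Per-block:
  b0 def {e,f} use ∅
  b1 def {e,x} use {e}
  b2 def {k} use {e}
  b3 def {x} use {e}
  b4 def {e} use {e,x}
  b5 def {x} use {x}
  b6 def {e,f,n} use {f}
  b7 def {f,n} use {f,k}
  b8 def {f,k} use ∅
  b9 def {e,f} use {e}

Live sets:
  b0: in=∅ out={e,f}
  b1: in={e,f} out={e,f,x}
  b2: in={e,f,x} out={e,f,k,x}
  b3: in={e} out=∅
  b4: in={e,x} out=∅
  b5: in={e,f,k,x} out={e,f,k,x}
  b6: in={f,k} out={e,f,k}
  b7: in={f,k} out=∅
  b8: in={e} out={e}
  b9: in={e} out=∅

Interference:
  e — {f,k,n,x}
  f — {e,k,n,x}
  k — {e,f,n,x}
  n — {e,f,k}
  x — {e,f,k}

N(x) = ["e", "f", "k"]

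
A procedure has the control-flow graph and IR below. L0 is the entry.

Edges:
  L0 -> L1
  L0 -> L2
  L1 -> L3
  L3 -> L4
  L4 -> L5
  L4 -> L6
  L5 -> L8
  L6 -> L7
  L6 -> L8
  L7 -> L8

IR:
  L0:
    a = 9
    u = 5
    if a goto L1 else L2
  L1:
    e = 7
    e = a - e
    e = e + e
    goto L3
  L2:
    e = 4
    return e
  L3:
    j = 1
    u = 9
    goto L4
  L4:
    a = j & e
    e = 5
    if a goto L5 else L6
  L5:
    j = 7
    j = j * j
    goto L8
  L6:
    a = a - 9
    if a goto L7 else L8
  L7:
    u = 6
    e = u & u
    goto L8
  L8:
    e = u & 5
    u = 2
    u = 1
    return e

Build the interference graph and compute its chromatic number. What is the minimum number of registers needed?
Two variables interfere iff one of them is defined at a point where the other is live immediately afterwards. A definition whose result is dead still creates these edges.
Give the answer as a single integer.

Answer: 3

Working:
def/use:
  L0 def {a,u} use ∅
  L1 def {e} use {a}
  L2 def {e} use ∅
  L3 def {j,u} use ∅
  L4 def {a,e} use {e,j}
  L5 def {j} use ∅
  L6 def {a} use {a}
  L7 def {e,u} use ∅
  L8 def {e,u} use {u}

Live sets:
  live L0: ∅→{a}
  live L1: {a}→{e}
  live L2: ∅→∅
  live L3: {e}→{e,j,u}
  live L4: {e,j,u}→{a,u}
  live L5: {u}→{u}
  live L6: {a,u}→{u}
  live L7: ∅→{u}
  live L8: {u}→∅

Interference:
  a: {e,u}
  e: {a,j,u}
  j: {e,u}
  u: {a,e,j}

Chromatic number:
  {a,e,u} pairwise interfere (3-clique) ⇒ χ ≥ 3
  assign a→r2 e→r0 j→r2 u→r1 — no edge inside a register ⇒ χ ≤ 3
  χ = 3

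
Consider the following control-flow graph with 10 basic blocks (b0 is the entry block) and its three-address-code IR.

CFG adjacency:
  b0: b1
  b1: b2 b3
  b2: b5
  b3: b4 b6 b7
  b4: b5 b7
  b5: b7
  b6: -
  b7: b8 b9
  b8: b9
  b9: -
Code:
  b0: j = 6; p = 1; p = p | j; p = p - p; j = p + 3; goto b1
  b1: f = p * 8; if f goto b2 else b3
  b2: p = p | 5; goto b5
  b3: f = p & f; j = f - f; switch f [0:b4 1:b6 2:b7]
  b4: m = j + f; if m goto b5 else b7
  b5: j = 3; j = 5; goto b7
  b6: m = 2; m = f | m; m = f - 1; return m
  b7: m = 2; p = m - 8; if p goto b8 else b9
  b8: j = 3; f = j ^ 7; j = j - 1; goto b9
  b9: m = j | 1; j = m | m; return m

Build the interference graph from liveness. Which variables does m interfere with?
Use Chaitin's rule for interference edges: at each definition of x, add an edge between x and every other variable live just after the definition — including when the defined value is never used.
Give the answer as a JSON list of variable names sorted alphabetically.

Answer: ["f", "j"]

Working:
Block summaries:
  b0 def {j,p} use ∅
  b1 def {f} use {p}
  b2 def {p} use {p}
  b3 def {f,j} use {f,p}
  b4 def {m} use {f,j}
  b5 def {j} use ∅
  b6 def {m} use {f}
  b7 def {m,p} use ∅
  b8 def {f,j} use ∅
  b9 def {j,m} use {j}

Backward fixpoint:
  b0 li=∅ lo={p}
  b1 li={p} lo={f,p}
  b2 li={p} lo=∅
  b3 li={f,p} lo={f,j}
  b4 li={f,j} lo={j}
  b5 li=∅ lo={j}
  b6 li={f} lo=∅
  b7 li={j} lo={j}
  b8 li=∅ lo={j}
  b9 li={j} lo=∅

Conflict graph:
  f — {j,m,p}
  j — {f,m,p}
  m — {f,j}
  p — {f,j}

N(m) = ["f", "j"]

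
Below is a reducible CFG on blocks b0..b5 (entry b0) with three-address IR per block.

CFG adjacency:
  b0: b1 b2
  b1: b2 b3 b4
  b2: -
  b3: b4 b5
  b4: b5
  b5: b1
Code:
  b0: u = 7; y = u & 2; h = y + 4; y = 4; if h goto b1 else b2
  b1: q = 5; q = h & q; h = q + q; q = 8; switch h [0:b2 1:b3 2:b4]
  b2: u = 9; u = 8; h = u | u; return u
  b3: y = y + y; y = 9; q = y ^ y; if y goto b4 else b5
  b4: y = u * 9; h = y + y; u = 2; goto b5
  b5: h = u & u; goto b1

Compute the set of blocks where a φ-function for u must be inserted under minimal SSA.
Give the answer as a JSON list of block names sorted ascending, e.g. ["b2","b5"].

Answer: ["b1", "b2", "b5"]

Analysis:
idom tree: b1←b0 b2←b0 b3←b1 b4←b1 b5←b1
Join-block Dom:
  b1: preds {b0,b5}: {b0} ∩ {b0,b1,b5} = {b0}; idom=b0
  b2: preds {b0,b1}: {b0} ∩ {b0,b1} = {b0}; idom=b0
  b4: preds {b1,b3}: {b0,b1} ∩ {b0,b1,b3} = {b0,b1}; idom=b1
  b5: preds {b3,b4}: {b0,b1,b3} ∩ {b0,b1,b4} = {b0,b1}; idom=b1

DF walk-up:
  b1←b0: walk · to b0
  b1←b5: walk b5→b1 to b0
  b2←b0: walk · to b0
  b2←b1: walk b1 to b0
  b4←b1: walk · to b1
  b4←b3: walk b3 to b1
  b5←b3: walk b3 to b1
  b5←b4: walk b4 to b1
  b0 → ∅
  b1 → {b1,b2}
  b2 → ∅
  b3 → {b4,b5}
  b4 → {b5}
  b5 → {b1}

φ for u: defs {b0,b2,b4}
  DF⁺ = {b1,b2,b5}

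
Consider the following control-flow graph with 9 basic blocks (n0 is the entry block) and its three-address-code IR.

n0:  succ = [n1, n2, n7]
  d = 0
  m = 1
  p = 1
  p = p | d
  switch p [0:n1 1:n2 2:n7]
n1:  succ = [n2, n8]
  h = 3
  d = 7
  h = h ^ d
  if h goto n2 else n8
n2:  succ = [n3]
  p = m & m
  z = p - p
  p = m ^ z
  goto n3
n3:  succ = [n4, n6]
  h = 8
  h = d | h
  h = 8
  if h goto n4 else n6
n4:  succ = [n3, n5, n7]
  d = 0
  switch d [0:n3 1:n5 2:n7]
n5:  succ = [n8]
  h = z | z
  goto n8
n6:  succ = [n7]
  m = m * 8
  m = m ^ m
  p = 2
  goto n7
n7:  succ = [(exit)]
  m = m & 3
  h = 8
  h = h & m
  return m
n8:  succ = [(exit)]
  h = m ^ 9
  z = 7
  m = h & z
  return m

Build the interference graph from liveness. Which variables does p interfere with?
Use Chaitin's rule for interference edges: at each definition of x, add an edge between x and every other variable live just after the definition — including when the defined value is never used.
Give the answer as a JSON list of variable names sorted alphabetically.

Per-block:
  n0: {d,m,p} / ∅
  n1: {d,h} / ∅
  n2: {p,z} / {m}
  n3: {h} / {d}
  n4: {d} / ∅
  n5: {h} / {z}
  n6: {m,p} / {m}
  n7: {h,m} / {m}
  n8: {h,m,z} / {m}

Live sets:
  live n0: ∅→{d,m}
  live n1: {m}→{d,m}
  live n2: {d,m}→{d,m,z}
  live n3: {d,m,z}→{m,z}
  live n4: {m,z}→{d,m,z}
  live n5: {m,z}→{m}
  live n6: {m}→{m}
  live n7: {m}→∅
  live n8: {m}→∅

Conflict graph:
  d↔{h,m,p,z}
  h↔{d,m,z}
  m↔{d,h,p,z}
  p↔{d,m,z}
  z↔{d,h,m,p}

N(p) = ["d", "m", "z"]

Answer: ["d", "m", "z"]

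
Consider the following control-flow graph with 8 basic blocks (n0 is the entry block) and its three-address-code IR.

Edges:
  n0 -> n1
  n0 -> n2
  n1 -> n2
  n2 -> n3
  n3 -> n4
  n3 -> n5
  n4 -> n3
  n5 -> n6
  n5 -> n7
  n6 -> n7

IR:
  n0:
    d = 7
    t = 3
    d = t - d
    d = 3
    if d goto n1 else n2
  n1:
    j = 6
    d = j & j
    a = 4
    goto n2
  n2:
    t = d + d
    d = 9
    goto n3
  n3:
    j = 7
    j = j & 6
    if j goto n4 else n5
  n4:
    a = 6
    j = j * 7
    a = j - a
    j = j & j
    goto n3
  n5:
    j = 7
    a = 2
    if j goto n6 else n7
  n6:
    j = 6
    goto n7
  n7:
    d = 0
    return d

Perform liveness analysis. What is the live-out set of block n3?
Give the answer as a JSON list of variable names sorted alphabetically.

Block summaries:
  n0: {d,t} / ∅
  n1: {a,d,j} / ∅
  n2: {d,t} / {d}
  n3: {j} / ∅
  n4: {a,j} / {j}
  n5: {a,j} / ∅
  n6: {j} / ∅
  n7: {d} / ∅

Live sets:
  live n0: ∅→{d}
  live n1: ∅→{d}
  live n2: {d}→∅
  live n3: ∅→{j}
  live n4: {j}→∅
  live n5: ∅→∅
  live n6: ∅→∅
  live n7: ∅→∅

live-out(n3) = ["j"]

Answer: ["j"]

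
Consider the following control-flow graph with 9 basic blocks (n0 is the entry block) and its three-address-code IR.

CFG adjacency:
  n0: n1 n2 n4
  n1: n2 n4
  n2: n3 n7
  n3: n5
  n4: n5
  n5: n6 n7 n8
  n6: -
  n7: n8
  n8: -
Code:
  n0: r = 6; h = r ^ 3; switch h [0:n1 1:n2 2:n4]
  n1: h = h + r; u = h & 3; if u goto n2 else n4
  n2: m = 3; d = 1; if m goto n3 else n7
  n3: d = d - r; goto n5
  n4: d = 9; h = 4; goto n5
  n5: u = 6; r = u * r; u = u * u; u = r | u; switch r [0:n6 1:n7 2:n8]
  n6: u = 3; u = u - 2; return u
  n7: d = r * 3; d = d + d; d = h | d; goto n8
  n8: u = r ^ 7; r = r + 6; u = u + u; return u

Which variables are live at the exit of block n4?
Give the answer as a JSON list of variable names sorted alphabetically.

def/use:
  n0: {h,r} / ∅
  n1: {h,u} / {h,r}
  n2: {d,m} / ∅
  n3: {d} / {d,r}
  n4: {d,h} / ∅
  n5: {r,u} / {r}
  n6: {u} / ∅
  n7: {d} / {h,r}
  n8: {r,u} / {r}

Liveness:
  n0: in=∅ out={h,r}
  n1: in={h,r} out={h,r}
  n2: in={h,r} out={d,h,r}
  n3: in={d,h,r} out={h,r}
  n4: in={r} out={h,r}
  n5: in={h,r} out={h,r}
  n6: in=∅ out=∅
  n7: in={h,r} out={r}
  n8: in={r} out=∅

live-out(n4) = ["h", "r"]

Answer: ["h", "r"]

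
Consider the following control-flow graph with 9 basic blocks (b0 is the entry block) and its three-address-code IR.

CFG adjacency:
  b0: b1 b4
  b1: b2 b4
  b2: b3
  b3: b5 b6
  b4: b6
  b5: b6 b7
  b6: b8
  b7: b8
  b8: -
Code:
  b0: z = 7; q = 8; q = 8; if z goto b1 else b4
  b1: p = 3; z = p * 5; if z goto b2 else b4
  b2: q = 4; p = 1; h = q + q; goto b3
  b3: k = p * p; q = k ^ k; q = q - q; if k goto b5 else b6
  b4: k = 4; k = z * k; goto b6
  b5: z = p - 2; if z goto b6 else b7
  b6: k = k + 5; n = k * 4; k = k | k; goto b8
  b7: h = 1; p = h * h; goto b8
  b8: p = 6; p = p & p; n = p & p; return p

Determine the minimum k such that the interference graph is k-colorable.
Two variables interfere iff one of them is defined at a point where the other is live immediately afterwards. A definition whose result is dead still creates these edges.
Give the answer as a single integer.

Answer: 3

Analysis:
def/use:
  b0: {q,z} / ∅
  b1: {p,z} / ∅
  b2: {h,p,q} / ∅
  b3: {k,q} / {p}
  b4: {k} / {z}
  b5: {z} / {p}
  b6: {k,n} / {k}
  b7: {h,p} / ∅
  b8: {n,p} / ∅

Liveness:
  b0: in=∅ out={z}
  b1: in=∅ out={z}
  b2: in=∅ out={p}
  b3: in={p} out={k,p}
  b4: in={z} out={k}
  b5: in={k,p} out={k}
  b6: in={k} out=∅
  b7: in=∅ out=∅
  b8: in=∅ out=∅

Conflict graph:
  h — {p}
  k — {n,p,q,z}
  n — {k,p}
  p — {h,k,n,q}
  q — {k,p,z}
  z — {k,q}

Colouring:
  clique {k,n,p} ⇒ need ≥ 3
  3-colouring: R0={h,k}  R1={p,z}  R2={n,q}
  χ = 3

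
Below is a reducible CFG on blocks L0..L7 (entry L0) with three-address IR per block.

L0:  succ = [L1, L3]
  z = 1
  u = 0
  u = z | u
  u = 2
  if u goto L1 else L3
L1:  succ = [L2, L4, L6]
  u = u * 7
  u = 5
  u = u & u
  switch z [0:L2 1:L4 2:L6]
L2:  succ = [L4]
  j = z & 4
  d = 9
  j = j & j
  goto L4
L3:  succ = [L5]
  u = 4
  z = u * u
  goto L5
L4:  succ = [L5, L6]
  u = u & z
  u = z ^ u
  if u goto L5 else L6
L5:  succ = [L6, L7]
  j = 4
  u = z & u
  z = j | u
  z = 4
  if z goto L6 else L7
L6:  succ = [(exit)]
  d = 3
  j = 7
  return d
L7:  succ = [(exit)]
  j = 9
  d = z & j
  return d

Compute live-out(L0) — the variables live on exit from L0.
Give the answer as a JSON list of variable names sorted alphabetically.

Answer: ["u", "z"]

Working:
Block summaries:
  L0: {u,z} / ∅
  L1: {u} / {u,z}
  L2: {d,j} / {z}
  L3: {u,z} / ∅
  L4: {u} / {u,z}
  L5: {j,u,z} / {u,z}
  L6: {d,j} / ∅
  L7: {d,j} / {z}

Backward fixpoint:
  live L0: ∅→{u,z}
  live L1: {u,z}→{u,z}
  live L2: {u,z}→{u,z}
  live L3: ∅→{u,z}
  live L4: {u,z}→{u,z}
  live L5: {u,z}→{z}
  live L6: ∅→∅
  live L7: {z}→∅

live-out(L0) = ["u", "z"]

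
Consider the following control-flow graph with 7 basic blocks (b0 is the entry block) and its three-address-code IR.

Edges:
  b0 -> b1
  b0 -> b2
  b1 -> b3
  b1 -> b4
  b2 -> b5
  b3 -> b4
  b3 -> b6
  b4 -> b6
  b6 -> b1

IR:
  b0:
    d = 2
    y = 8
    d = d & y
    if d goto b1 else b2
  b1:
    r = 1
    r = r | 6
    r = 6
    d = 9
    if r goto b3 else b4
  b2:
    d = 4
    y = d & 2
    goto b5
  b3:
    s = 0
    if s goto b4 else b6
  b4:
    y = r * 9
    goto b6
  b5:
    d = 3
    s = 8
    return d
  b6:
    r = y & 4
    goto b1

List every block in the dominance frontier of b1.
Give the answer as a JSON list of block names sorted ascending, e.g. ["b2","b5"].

idom tree: b1←b0 b2←b0 b3←b1 b4←b1 b5←b2 b6←b1
Join-block Dom:
  b1: preds {b0,b6}: {b0} ∩ {b0,b1,b6} = {b0}; idom=b0
  b4: preds {b1,b3}: {b0,b1} ∩ {b0,b1,b3} = {b0,b1}; idom=b1
  b6: preds {b3,b4}: {b0,b1,b3} ∩ {b0,b1,b4} = {b0,b1}; idom=b1

DF walk-up:
  b1←b0: walk · to b0
  b1←b6: walk b6→b1 to b0
  b4←b1: walk · to b1
  b4←b3: walk b3 to b1
  b6←b3: walk b3 to b1
  b6←b4: walk b4 to b1
  DF(b0)=∅
  DF(b1)={b1}
  DF(b2)=∅
  DF(b3)={b4,b6}
  DF(b4)={b6}
  DF(b5)=∅
  DF(b6)={b1}

DF(b1) = ["b1"]

Answer: ["b1"]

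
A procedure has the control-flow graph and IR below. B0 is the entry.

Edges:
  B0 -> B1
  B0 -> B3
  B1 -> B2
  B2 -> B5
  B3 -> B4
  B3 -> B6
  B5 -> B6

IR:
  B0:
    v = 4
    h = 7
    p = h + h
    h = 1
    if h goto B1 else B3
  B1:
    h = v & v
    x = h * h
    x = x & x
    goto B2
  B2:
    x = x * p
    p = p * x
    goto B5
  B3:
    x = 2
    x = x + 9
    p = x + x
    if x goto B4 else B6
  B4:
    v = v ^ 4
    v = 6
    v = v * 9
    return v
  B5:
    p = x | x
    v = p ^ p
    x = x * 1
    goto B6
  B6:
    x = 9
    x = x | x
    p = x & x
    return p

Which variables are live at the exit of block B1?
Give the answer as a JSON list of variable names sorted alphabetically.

Answer: ["p", "x"]

Derivation:
def/use:
  B0: {h,p,v} / ∅
  B1: {h,x} / {v}
  B2: {p,x} / {p,x}
  B3: {p,x} / ∅
  B4: {v} / {v}
  B5: {p,v,x} / {x}
  B6: {p,x} / ∅

Live sets:
  B0 li=∅ lo={p,v}
  B1 li={p,v} lo={p,x}
  B2 li={p,x} lo={x}
  B3 li={v} lo={v}
  B4 li={v} lo=∅
  B5 li={x} lo=∅
  B6 li=∅ lo=∅

live-out(B1) = ["p", "x"]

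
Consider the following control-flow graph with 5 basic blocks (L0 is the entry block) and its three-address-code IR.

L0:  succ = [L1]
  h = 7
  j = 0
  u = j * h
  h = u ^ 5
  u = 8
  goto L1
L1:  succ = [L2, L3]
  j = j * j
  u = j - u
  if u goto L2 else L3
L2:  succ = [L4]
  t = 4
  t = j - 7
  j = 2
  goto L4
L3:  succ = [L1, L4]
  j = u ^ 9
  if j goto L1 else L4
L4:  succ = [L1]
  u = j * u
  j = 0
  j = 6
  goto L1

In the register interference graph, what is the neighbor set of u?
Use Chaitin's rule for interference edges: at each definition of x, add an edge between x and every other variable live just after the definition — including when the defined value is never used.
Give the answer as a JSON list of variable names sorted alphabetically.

Answer: ["j", "t"]

Working:
def/use:
  L0 def {h,j,u} use ∅
  L1 def {j,u} use {j,u}
  L2 def {j,t} use {j}
  L3 def {j} use {u}
  L4 def {j,u} use {j,u}

Live sets:
  L0: in=∅ out={j,u}
  L1: in={j,u} out={j,u}
  L2: in={j,u} out={j,u}
  L3: in={u} out={j,u}
  L4: in={j,u} out={j,u}

Interference:
  h — {j}
  j — {h,t,u}
  t — {j,u}
  u — {j,t}

N(u) = ["j", "t"]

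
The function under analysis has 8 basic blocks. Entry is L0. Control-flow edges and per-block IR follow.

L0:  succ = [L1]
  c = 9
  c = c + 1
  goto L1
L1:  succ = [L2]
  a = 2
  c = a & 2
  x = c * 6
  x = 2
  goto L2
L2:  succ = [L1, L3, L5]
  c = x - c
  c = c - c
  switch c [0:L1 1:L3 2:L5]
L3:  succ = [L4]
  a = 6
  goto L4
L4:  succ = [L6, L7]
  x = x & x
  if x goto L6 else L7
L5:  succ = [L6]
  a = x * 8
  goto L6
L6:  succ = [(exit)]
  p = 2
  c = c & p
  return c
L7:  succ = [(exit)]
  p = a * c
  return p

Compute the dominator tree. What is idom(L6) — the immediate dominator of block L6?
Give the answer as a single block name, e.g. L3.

Answer: L2

Derivation:
idom tree: L1←L0 L2←L1 L3←L2 L4←L3 L5←L2 L6←L2 L7←L4
Dom at joins:
  L1: preds {L0,L2}: {L0} ∩ {L0,L1,L2} = {L0}; idom=L0
  L6: preds {L4,L5}: {L0,L1,L2,L3,L4} ∩ {L0,L1,L2,L5} = {L0,L1,L2}; idom=L2

idom(L6) = L2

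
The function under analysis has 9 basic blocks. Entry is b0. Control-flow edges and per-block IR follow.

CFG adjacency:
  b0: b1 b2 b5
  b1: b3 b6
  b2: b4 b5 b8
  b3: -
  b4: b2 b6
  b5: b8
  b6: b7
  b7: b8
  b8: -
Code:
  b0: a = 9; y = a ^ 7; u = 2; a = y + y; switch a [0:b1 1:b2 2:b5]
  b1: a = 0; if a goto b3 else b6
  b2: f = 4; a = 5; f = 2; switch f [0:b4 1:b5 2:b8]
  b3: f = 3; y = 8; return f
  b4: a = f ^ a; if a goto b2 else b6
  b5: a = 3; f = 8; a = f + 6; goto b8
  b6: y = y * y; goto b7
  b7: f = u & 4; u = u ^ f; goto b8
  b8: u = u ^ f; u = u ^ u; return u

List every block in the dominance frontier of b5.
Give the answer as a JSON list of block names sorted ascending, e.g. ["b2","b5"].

idom tree: b1←b0 b2←b0 b3←b1 b4←b2 b5←b0 b6←b0 b7←b6 b8←b0
Dom at joins:
  b2: preds {b0,b4}: {b0} ∩ {b0,b2,b4} = {b0}; idom=b0
  b5: preds {b0,b2}: {b0} ∩ {b0,b2} = {b0}; idom=b0
  b6: preds {b1,b4}: {b0,b1} ∩ {b0,b2,b4} = {b0}; idom=b0
  b8: preds {b2,b5,b7}: {b0,b2} ∩ {b0,b5} ∩ {b0,b6,b7} = {b0}; idom=b0

DF walk-up:
  join b2 pred b0: · stop@b0
  join b2 pred b4: b4→b2 stop@b0
  join b5 pred b0: · stop@b0
  join b5 pred b2: b2 stop@b0
  join b6 pred b1: b1 stop@b0
  join b6 pred b4: b4→b2 stop@b0
  join b8 pred b2: b2 stop@b0
  join b8 pred b5: b5 stop@b0
  join b8 pred b7: b7→b6 stop@b0
  b0: DF=∅
  b1: DF={b6}
  b2: DF={b2,b5,b6,b8}
  b3: DF=∅
  b4: DF={b2,b6}
  b5: DF={b8}
  b6: DF={b8}
  b7: DF={b8}
  b8: DF=∅

DF(b5) = ["b8"]

Answer: ["b8"]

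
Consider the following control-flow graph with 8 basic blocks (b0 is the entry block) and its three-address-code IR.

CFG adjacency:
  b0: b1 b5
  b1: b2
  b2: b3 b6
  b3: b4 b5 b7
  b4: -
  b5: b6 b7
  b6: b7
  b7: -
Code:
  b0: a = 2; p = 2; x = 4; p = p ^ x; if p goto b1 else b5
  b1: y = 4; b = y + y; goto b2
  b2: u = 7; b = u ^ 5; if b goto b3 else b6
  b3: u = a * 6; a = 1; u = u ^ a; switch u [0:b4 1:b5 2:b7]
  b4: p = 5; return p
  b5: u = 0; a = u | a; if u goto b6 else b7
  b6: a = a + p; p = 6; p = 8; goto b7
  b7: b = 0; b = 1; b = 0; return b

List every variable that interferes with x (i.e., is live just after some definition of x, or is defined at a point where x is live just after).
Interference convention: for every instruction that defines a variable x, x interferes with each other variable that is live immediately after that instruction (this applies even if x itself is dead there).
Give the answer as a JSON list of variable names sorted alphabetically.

Per-block:
  b0: def={a,p,x} ue=∅
  b1: def={b,y} ue=∅
  b2: def={b,u} ue=∅
  b3: def={a,u} ue={a}
  b4: def={p} ue=∅
  b5: def={a,u} ue={a}
  b6: def={a,p} ue={a,p}
  b7: def={b} ue=∅

Backward fixpoint:
  b0 li=∅ lo={a,p}
  b1 li={a,p} lo={a,p}
  b2 li={a,p} lo={a,p}
  b3 li={a,p} lo={a,p}
  b4 li=∅ lo=∅
  b5 li={a,p} lo={a,p}
  b6 li={a,p} lo=∅
  b7 li=∅ lo=∅

Interference:
  a — {b,p,u,x,y}
  b — {a,p}
  p — {a,b,u,x,y}
  u — {a,p}
  x — {a,p}
  y — {a,p}

N(x) = ["a", "p"]

Answer: ["a", "p"]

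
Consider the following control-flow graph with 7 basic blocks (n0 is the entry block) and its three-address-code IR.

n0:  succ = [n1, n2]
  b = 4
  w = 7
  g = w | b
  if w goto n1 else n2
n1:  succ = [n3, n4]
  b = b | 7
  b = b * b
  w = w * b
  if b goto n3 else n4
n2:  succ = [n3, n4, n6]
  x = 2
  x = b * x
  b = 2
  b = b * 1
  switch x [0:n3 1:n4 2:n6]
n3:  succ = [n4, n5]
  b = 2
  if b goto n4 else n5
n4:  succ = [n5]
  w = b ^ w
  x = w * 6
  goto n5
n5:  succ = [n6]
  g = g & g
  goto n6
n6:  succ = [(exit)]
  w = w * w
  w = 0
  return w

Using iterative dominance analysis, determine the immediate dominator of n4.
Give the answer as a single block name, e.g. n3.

Answer: n0

Derivation:
idom tree: n1←n0 n2←n0 n3←n0 n4←n0 n5←n0 n6←n0
Join-block Dom:
  n3: preds {n1,n2}: {n0,n1} ∩ {n0,n2} = {n0}; idom=n0
  n4: preds {n1,n2,n3}: {n0,n1} ∩ {n0,n2} ∩ {n0,n3} = {n0}; idom=n0
  n5: preds {n3,n4}: {n0,n3} ∩ {n0,n4} = {n0}; idom=n0
  n6: preds {n2,n5}: {n0,n2} ∩ {n0,n5} = {n0}; idom=n0

idom(n4) = n0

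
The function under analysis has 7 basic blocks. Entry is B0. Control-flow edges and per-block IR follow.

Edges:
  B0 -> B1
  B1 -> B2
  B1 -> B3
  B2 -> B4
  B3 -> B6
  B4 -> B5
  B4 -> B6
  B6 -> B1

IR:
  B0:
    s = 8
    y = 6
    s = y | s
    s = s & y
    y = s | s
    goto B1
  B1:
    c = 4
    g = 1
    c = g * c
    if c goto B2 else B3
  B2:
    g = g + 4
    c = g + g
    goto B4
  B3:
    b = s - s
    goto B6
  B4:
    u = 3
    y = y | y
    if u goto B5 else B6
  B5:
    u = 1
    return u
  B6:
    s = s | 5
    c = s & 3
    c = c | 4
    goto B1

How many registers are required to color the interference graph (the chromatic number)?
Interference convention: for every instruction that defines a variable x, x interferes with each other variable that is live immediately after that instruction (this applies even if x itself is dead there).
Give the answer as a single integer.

Answer: 4

Derivation:
Per-block:
  B0: def={s,y} ue=∅
  B1: def={c,g} ue=∅
  B2: def={c,g} ue={g}
  B3: def={b} ue={s}
  B4: def={u,y} ue={y}
  B5: def={u} ue=∅
  B6: def={c,s} ue={s}

Liveness:
  B0 li=∅ lo={s,y}
  B1 li={s,y} lo={g,s,y}
  B2 li={g,s,y} lo={s,y}
  B3 li={s,y} lo={s,y}
  B4 li={s,y} lo={s,y}
  B5 li=∅ lo=∅
  B6 li={s,y} lo={s,y}

Interfere edges:
  b↔{s,y}
  c↔{g,s,y}
  g↔{c,s,y}
  s↔{b,c,g,u,y}
  u↔{s,y}
  y↔{b,c,g,s,u}

Colouring:
  {c,g,s,y} pairwise interfere (4-clique) ⇒ χ ≥ 4
  assign b→r2 c→r2 g→r3 s→r0 u→r2 y→r1 — no edge inside a register ⇒ χ ≤ 4
  χ = 4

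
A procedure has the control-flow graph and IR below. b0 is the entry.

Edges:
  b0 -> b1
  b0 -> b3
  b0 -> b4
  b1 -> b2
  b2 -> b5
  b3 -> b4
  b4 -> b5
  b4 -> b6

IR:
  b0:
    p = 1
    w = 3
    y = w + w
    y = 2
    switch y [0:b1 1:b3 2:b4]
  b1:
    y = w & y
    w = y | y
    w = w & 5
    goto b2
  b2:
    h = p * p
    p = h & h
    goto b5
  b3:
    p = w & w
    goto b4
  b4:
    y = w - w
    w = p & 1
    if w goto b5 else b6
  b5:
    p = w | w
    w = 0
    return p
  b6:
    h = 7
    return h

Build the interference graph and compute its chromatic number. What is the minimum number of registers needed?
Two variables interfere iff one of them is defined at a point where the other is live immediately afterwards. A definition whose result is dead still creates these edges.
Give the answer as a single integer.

Block summaries:
  b0: {p,w,y} / ∅
  b1: {w,y} / {w,y}
  b2: {h,p} / {p}
  b3: {p} / {w}
  b4: {w,y} / {p,w}
  b5: {p,w} / {w}
  b6: {h} / ∅

Live sets:
  b0: in=∅ out={p,w,y}
  b1: in={p,w,y} out={p,w}
  b2: in={p,w} out={w}
  b3: in={w} out={p,w}
  b4: in={p,w} out={w}
  b5: in={w} out=∅
  b6: in=∅ out=∅

Interference:
  h↔{w}
  p↔{w,y}
  w↔{h,p,y}
  y↔{p,w}

Chromatic number:
  lower bound: {p,w,y} mutually conflict ⇒ χ ≥ 3
  assign h→R1 p→R1 w→R0 y→R2 — no edge inside a register ⇒ χ ≤ 3
  χ = 3

Answer: 3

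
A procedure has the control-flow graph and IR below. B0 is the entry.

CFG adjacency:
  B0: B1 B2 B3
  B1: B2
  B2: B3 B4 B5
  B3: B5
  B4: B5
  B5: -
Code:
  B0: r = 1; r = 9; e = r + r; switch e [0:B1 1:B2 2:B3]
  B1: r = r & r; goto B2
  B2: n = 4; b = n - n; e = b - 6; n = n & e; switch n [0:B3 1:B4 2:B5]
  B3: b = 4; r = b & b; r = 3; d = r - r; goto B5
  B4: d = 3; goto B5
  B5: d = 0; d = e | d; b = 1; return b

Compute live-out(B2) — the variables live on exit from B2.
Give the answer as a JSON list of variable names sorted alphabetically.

def/use:
  B0 def {e,r} use ∅
  B1 def {r} use {r}
  B2 def {b,e,n} use ∅
  B3 def {b,d,r} use ∅
  B4 def {d} use ∅
  B5 def {b,d} use {e}

Backward fixpoint:
  B0 li=∅ lo={e,r}
  B1 li={r} lo=∅
  B2 li=∅ lo={e}
  B3 li={e} lo={e}
  B4 li={e} lo={e}
  B5 li={e} lo=∅

live-out(B2) = ["e"]

Answer: ["e"]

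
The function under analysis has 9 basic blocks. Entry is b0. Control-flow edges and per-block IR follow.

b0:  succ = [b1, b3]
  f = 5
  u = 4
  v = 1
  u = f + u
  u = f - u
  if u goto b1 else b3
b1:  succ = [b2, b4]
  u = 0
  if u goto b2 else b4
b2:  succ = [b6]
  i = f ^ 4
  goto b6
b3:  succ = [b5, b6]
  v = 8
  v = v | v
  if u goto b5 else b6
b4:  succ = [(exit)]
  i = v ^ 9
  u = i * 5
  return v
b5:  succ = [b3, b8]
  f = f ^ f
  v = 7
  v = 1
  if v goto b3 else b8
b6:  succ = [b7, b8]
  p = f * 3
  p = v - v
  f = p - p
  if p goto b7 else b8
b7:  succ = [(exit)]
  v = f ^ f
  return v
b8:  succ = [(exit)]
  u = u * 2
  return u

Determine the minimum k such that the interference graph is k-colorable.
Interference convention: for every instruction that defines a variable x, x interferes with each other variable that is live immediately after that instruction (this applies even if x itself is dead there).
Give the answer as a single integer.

Block summaries:
  b0: def={f,u,v} ue=∅
  b1: def={u} ue=∅
  b2: def={i} ue={f}
  b3: def={v} ue={u}
  b4: def={i,u} ue={v}
  b5: def={f,v} ue={f}
  b6: def={f,p} ue={f,v}
  b7: def={v} ue={f}
  b8: def={u} ue={u}

Liveness:
  b0: in=∅ out={f,u,v}
  b1: in={f,v} out={f,u,v}
  b2: in={f,u,v} out={f,u,v}
  b3: in={f,u} out={f,u,v}
  b4: in={v} out=∅
  b5: in={f,u} out={f,u}
  b6: in={f,u,v} out={f,u}
  b7: in={f} out=∅
  b8: in={u} out=∅

Interfere edges:
  f — {i,p,u,v}
  i — {f,u,v}
  p — {f,u,v}
  u — {f,i,p,v}
  v — {f,i,p,u}

Colouring:
  clique {f,i,u,v} ⇒ need ≥ 4
  assign f→R0 i→R3 p→R3 u→R1 v→R2 — no edge inside a register ⇒ χ ≤ 4
  χ = 4

Answer: 4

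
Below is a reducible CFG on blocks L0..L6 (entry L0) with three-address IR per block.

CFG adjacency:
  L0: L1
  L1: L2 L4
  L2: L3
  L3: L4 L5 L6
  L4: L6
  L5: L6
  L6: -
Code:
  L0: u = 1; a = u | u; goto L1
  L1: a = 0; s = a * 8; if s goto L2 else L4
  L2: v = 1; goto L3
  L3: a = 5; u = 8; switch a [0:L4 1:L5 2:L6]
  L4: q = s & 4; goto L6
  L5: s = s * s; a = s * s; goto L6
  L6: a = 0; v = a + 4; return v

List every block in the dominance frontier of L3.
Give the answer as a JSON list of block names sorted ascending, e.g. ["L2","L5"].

Answer: ["L4", "L6"]

Analysis:
idom tree: L1←L0 L2←L1 L3←L2 L4←L1 L5←L3 L6←L1
Dom∩ at merges:
  L4: preds {L1,L3}: {L0,L1} ∩ {L0,L1,L2,L3} = {L0,L1}; idom=L1
  L6: preds {L3,L4,L5}: {L0,L1,L2,L3} ∩ {L0,L1,L4} ∩ {L0,L1,L2,L3,L5} = {L0,L1}; idom=L1

DF derivation:
  L4←L1: walk · to L1
  L4←L3: walk L3→L2 to L1
  L6←L3: walk L3→L2 to L1
  L6←L4: walk L4 to L1
  L6←L5: walk L5→L3→L2 to L1
  DF(L0)=∅
  DF(L1)=∅
  DF(L2)={L4,L6}
  DF(L3)={L4,L6}
  DF(L4)={L6}
  DF(L5)={L6}
  DF(L6)=∅

DF(L3) = ["L4", "L6"]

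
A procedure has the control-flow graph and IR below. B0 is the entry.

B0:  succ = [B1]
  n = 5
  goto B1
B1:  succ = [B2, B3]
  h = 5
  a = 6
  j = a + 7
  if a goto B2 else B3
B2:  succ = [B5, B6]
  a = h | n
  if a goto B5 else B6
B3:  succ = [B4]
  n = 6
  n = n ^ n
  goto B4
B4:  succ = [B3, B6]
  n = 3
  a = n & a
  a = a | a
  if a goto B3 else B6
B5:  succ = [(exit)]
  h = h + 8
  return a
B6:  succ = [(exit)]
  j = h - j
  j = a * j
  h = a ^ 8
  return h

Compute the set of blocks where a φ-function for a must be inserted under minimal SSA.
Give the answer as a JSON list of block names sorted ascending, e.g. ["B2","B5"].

idom tree: B1←B0 B2←B1 B3←B1 B4←B3 B5←B2 B6←B1
Dom∩ at merges:
  B3: preds {B1,B4}: {B0,B1} ∩ {B0,B1,B3,B4} = {B0,B1}; idom=B1
  B6: preds {B2,B4}: {B0,B1,B2} ∩ {B0,B1,B3,B4} = {B0,B1}; idom=B1

DF derivation:
  B3←B1: walk · to B1
  B3←B4: walk B4→B3 to B1
  B6←B2: walk B2 to B1
  B6←B4: walk B4→B3 to B1
  DF(B0)=∅
  DF(B1)=∅
  DF(B2)={B6}
  DF(B3)={B3,B6}
  DF(B4)={B3,B6}
  DF(B5)=∅
  DF(B6)=∅

φ for a: defs {B1,B2,B4}
  DF⁺ = {B3,B6}

Answer: ["B3", "B6"]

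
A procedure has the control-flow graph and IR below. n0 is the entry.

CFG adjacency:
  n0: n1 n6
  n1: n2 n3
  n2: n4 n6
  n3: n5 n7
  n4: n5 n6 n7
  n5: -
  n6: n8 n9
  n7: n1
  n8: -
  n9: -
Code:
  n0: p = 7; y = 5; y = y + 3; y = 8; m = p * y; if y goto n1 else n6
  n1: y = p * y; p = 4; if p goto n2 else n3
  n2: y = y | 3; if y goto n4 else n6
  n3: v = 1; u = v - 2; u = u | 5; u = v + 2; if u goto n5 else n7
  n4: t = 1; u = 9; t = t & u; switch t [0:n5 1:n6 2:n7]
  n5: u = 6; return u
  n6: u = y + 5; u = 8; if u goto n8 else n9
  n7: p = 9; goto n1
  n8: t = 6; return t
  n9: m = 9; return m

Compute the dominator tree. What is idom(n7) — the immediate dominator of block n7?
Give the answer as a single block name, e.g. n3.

idom tree: n1←n0 n2←n1 n3←n1 n4←n2 n5←n1 n6←n0 n7←n1 n8←n6 n9←n6
Dom at joins:
  n1: preds {n0,n7}: {n0} ∩ {n0,n1,n7} = {n0}; idom=n0
  n5: preds {n3,n4}: {n0,n1,n3} ∩ {n0,n1,n2,n4} = {n0,n1}; idom=n1
  n6: preds {n0,n2,n4}: {n0} ∩ {n0,n1,n2} ∩ {n0,n1,n2,n4} = {n0}; idom=n0
  n7: preds {n3,n4}: {n0,n1,n3} ∩ {n0,n1,n2,n4} = {n0,n1}; idom=n1

idom(n7) = n1

Answer: n1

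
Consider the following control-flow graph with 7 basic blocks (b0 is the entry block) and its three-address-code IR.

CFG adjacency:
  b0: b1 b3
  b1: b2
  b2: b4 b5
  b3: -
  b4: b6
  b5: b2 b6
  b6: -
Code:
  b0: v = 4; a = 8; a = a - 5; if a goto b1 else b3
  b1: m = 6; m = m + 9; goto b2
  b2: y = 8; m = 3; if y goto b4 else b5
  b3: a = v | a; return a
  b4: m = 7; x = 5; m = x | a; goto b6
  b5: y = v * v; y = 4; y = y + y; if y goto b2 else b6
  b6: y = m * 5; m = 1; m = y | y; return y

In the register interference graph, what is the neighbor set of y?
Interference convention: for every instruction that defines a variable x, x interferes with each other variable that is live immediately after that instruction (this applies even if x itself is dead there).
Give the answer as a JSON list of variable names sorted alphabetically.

Answer: ["a", "m", "v"]

Derivation:
Per-block:
  b0 def {a,v} use ∅
  b1 def {m} use ∅
  b2 def {m,y} use ∅
  b3 def {a} use {a,v}
  b4 def {m,x} use {a}
  b5 def {y} use {v}
  b6 def {m,y} use {m}

Live sets:
  b0: in=∅ out={a,v}
  b1: in={a,v} out={a,v}
  b2: in={a,v} out={a,m,v}
  b3: in={a,v} out=∅
  b4: in={a} out={m}
  b5: in={a,m,v} out={a,m,v}
  b6: in={m} out=∅

Conflict graph:
  a↔{m,v,x,y}
  m↔{a,v,y}
  v↔{a,m,y}
  x↔{a}
  y↔{a,m,v}

N(y) = ["a", "m", "v"]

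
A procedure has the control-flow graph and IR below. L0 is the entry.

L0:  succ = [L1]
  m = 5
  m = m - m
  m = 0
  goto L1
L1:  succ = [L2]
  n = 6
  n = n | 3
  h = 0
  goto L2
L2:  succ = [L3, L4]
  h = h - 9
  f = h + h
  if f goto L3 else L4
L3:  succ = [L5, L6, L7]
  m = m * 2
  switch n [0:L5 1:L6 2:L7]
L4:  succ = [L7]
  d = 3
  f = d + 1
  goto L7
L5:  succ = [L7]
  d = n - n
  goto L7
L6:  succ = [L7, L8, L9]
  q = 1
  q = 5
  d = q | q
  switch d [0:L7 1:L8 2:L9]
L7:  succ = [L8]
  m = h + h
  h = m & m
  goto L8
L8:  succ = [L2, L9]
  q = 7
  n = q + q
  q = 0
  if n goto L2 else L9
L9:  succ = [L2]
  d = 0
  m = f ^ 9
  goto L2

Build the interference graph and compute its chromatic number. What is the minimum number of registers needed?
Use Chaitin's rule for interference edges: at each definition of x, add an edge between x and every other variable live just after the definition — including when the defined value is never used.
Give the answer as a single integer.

Answer: 5

Derivation:
Block summaries:
  L0 def {m} use ∅
  L1 def {h,n} use ∅
  L2 def {f,h} use {h}
  L3 def {m} use {m,n}
  L4 def {d,f} use ∅
  L5 def {d} use {n}
  L6 def {d,q} use ∅
  L7 def {h,m} use {h}
  L8 def {n,q} use ∅
  L9 def {d,m} use {f}

Liveness:
  L0 li=∅ lo={m}
  L1 li={m} lo={h,m,n}
  L2 li={h,m,n} lo={f,h,m,n}
  L3 li={f,h,m,n} lo={f,h,m,n}
  L4 li={h} lo={f,h}
  L5 li={f,h,n} lo={f,h}
  L6 li={f,h,m,n} lo={f,h,m,n}
  L7 li={f,h} lo={f,h,m}
  L8 li={f,h,m} lo={f,h,m,n}
  L9 li={f,h,n} lo={h,m,n}

Conflict graph:
  d — {f,h,m,n}
  f — {d,h,m,n,q}
  h — {d,f,m,n,q}
  m — {d,f,h,n,q}
  n — {d,f,h,m,q}
  q — {f,h,m,n}

Chromatic number:
  {d,f,h,m,n} pairwise interfere (5-clique) ⇒ χ ≥ 5
  5-colouring: r0={f}  r1={h}  r2={m}  r3={n}  r4={d,q}
  χ = 5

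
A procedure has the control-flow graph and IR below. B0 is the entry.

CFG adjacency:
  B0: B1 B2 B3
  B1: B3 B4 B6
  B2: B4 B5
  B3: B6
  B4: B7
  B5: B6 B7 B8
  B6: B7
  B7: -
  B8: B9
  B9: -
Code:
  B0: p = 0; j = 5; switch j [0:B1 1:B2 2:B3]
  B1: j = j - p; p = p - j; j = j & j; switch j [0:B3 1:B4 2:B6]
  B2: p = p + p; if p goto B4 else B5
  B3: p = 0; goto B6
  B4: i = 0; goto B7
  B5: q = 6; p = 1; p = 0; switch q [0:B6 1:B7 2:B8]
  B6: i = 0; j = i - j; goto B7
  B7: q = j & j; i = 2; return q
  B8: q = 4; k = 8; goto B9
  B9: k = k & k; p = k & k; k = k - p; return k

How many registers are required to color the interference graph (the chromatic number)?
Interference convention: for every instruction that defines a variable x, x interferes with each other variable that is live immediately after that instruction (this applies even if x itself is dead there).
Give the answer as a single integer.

Per-block:
  B0: {j,p} / ∅
  B1: {j,p} / {j,p}
  B2: {p} / {p}
  B3: {p} / ∅
  B4: {i} / ∅
  B5: {p,q} / ∅
  B6: {i,j} / {j}
  B7: {i,q} / {j}
  B8: {k,q} / ∅
  B9: {k,p} / {k}

Live sets:
  B0: in=∅ out={j,p}
  B1: in={j,p} out={j}
  B2: in={j,p} out={j}
  B3: in={j} out={j}
  B4: in={j} out={j}
  B5: in={j} out={j}
  B6: in={j} out={j}
  B7: in={j} out=∅
  B8: in=∅ out={k}
  B9: in={k} out=∅

Interfere edges:
  i — {j,q}
  j — {i,p,q}
  k — {p}
  p — {j,k,q}
  q — {i,j,p}

Colouring:
  {i,j,q} pairwise interfere (3-clique) ⇒ χ ≥ 3
  assign i→c1 j→c0 k→c0 p→c1 q→c2 — no edge inside a register ⇒ χ ≤ 3
  χ = 3

Answer: 3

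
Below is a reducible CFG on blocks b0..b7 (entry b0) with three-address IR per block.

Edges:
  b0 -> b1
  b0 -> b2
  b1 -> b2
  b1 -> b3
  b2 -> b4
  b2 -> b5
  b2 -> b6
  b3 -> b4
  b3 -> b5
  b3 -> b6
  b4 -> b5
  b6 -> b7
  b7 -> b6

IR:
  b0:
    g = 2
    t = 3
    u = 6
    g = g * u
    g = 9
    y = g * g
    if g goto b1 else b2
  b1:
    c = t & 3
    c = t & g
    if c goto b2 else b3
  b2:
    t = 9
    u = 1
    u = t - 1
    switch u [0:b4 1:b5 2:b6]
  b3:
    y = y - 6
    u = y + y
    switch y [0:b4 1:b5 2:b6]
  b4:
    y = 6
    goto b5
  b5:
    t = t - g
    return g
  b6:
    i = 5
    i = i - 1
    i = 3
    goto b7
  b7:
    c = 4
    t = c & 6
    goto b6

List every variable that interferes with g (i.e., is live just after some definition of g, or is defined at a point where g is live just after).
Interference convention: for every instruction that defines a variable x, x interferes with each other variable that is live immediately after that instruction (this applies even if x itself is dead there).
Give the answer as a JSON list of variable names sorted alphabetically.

Answer: ["c", "t", "u", "y"]

Derivation:
Block summaries:
  b0 def {g,t,u,y} use ∅
  b1 def {c} use {g,t}
  b2 def {t,u} use ∅
  b3 def {u,y} use {y}
  b4 def {y} use ∅
  b5 def {t} use {g,t}
  b6 def {i} use ∅
  b7 def {c,t} use ∅

Backward fixpoint:
  b0 li=∅ lo={g,t,y}
  b1 li={g,t,y} lo={g,t,y}
  b2 li={g} lo={g,t}
  b3 li={g,t,y} lo={g,t}
  b4 li={g,t} lo={g,t}
  b5 li={g,t} lo=∅
  b6 li=∅ lo=∅
  b7 li=∅ lo=∅

Interference:
  c: {g,t,y}
  g: {c,t,u,y}
  i: ∅
  t: {c,g,u,y}
  u: {g,t,y}
  y: {c,g,t,u}

N(g) = ["c", "t", "u", "y"]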